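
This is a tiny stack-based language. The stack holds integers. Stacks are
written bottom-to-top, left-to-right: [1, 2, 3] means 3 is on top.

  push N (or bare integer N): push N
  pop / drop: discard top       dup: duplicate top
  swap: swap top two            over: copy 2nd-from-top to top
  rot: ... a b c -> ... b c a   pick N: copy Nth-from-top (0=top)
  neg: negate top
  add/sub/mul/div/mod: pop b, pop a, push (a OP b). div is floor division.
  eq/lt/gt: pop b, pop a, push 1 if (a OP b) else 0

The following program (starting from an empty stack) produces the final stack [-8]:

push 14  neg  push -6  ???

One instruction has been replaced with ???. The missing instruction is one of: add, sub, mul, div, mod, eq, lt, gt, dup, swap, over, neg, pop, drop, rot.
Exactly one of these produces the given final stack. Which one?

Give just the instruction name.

Stack before ???: [-14, -6]
Stack after ???:  [-8]
The instruction that transforms [-14, -6] -> [-8] is: sub

Answer: sub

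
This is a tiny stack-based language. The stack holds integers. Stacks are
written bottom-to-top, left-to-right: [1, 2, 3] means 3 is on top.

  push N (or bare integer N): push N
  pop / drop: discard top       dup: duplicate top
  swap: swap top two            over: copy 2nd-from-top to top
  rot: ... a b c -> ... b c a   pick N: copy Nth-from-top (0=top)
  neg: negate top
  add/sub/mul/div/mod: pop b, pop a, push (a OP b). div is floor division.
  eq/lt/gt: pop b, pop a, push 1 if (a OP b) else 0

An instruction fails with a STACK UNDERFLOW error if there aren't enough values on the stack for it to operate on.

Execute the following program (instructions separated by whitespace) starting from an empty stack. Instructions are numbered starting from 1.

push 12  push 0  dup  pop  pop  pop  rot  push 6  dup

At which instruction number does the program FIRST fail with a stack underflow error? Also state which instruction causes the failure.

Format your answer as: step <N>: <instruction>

Step 1 ('push 12'): stack = [12], depth = 1
Step 2 ('push 0'): stack = [12, 0], depth = 2
Step 3 ('dup'): stack = [12, 0, 0], depth = 3
Step 4 ('pop'): stack = [12, 0], depth = 2
Step 5 ('pop'): stack = [12], depth = 1
Step 6 ('pop'): stack = [], depth = 0
Step 7 ('rot'): needs 3 value(s) but depth is 0 — STACK UNDERFLOW

Answer: step 7: rot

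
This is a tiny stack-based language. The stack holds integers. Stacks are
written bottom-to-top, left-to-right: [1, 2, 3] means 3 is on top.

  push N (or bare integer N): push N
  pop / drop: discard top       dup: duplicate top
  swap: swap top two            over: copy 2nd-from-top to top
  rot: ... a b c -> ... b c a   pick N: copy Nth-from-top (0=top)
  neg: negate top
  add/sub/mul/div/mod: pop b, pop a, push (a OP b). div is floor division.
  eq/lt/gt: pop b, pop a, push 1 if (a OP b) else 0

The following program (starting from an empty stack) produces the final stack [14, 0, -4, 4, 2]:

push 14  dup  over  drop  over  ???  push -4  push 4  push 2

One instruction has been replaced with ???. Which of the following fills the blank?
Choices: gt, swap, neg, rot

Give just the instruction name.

Stack before ???: [14, 14, 14]
Stack after ???:  [14, 0]
Checking each choice:
  gt: MATCH
  swap: produces [14, 14, 14, -4, 4, 2]
  neg: produces [14, 14, -14, -4, 4, 2]
  rot: produces [14, 14, 14, -4, 4, 2]


Answer: gt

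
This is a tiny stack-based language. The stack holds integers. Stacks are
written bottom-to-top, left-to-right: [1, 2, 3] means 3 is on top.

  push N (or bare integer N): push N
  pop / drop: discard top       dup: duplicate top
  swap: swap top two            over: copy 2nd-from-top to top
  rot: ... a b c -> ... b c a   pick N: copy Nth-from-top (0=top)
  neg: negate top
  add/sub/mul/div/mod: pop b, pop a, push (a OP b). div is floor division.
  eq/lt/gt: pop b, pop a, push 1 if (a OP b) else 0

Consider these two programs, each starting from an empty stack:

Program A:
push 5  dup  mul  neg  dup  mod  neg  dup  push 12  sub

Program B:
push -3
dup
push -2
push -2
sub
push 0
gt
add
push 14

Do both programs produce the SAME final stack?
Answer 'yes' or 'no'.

Program A trace:
  After 'push 5': [5]
  After 'dup': [5, 5]
  After 'mul': [25]
  After 'neg': [-25]
  After 'dup': [-25, -25]
  After 'mod': [0]
  After 'neg': [0]
  After 'dup': [0, 0]
  After 'push 12': [0, 0, 12]
  After 'sub': [0, -12]
Program A final stack: [0, -12]

Program B trace:
  After 'push -3': [-3]
  After 'dup': [-3, -3]
  After 'push -2': [-3, -3, -2]
  After 'push -2': [-3, -3, -2, -2]
  After 'sub': [-3, -3, 0]
  After 'push 0': [-3, -3, 0, 0]
  After 'gt': [-3, -3, 0]
  After 'add': [-3, -3]
  After 'push 14': [-3, -3, 14]
Program B final stack: [-3, -3, 14]
Same: no

Answer: no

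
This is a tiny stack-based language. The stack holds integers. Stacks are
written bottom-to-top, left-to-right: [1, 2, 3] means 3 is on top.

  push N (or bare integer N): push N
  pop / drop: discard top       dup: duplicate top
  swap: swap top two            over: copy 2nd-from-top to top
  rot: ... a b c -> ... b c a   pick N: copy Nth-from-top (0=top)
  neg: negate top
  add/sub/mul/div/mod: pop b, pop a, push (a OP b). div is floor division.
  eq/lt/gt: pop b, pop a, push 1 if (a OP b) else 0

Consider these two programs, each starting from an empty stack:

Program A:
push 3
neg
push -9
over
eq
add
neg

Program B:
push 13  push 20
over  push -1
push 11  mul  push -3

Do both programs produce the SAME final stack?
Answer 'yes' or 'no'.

Answer: no

Derivation:
Program A trace:
  After 'push 3': [3]
  After 'neg': [-3]
  After 'push -9': [-3, -9]
  After 'over': [-3, -9, -3]
  After 'eq': [-3, 0]
  After 'add': [-3]
  After 'neg': [3]
Program A final stack: [3]

Program B trace:
  After 'push 13': [13]
  After 'push 20': [13, 20]
  After 'over': [13, 20, 13]
  After 'push -1': [13, 20, 13, -1]
  After 'push 11': [13, 20, 13, -1, 11]
  After 'mul': [13, 20, 13, -11]
  After 'push -3': [13, 20, 13, -11, -3]
Program B final stack: [13, 20, 13, -11, -3]
Same: no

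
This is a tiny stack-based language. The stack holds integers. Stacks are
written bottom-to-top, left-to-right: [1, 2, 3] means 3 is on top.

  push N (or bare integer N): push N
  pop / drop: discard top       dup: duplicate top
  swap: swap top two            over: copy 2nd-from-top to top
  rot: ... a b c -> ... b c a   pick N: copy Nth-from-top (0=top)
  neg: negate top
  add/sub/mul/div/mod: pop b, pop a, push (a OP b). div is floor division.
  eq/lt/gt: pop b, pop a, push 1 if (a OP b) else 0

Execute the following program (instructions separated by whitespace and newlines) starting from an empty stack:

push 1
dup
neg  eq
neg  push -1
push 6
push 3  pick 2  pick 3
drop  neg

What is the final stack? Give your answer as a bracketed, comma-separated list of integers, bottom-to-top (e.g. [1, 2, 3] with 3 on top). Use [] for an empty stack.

Answer: [0, -1, 6, 3, 1]

Derivation:
After 'push 1': [1]
After 'dup': [1, 1]
After 'neg': [1, -1]
After 'eq': [0]
After 'neg': [0]
After 'push -1': [0, -1]
After 'push 6': [0, -1, 6]
After 'push 3': [0, -1, 6, 3]
After 'pick 2': [0, -1, 6, 3, -1]
After 'pick 3': [0, -1, 6, 3, -1, -1]
After 'drop': [0, -1, 6, 3, -1]
After 'neg': [0, -1, 6, 3, 1]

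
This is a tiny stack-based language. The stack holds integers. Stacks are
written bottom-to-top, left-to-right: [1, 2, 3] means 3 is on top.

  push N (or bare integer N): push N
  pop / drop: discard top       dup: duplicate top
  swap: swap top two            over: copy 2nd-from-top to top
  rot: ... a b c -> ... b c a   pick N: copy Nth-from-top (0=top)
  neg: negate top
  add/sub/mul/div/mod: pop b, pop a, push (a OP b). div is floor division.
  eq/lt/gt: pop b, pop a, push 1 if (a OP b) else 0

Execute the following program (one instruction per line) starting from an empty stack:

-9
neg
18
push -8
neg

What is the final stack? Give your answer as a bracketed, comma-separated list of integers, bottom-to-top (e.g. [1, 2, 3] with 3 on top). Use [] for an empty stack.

After 'push -9': [-9]
After 'neg': [9]
After 'push 18': [9, 18]
After 'push -8': [9, 18, -8]
After 'neg': [9, 18, 8]

Answer: [9, 18, 8]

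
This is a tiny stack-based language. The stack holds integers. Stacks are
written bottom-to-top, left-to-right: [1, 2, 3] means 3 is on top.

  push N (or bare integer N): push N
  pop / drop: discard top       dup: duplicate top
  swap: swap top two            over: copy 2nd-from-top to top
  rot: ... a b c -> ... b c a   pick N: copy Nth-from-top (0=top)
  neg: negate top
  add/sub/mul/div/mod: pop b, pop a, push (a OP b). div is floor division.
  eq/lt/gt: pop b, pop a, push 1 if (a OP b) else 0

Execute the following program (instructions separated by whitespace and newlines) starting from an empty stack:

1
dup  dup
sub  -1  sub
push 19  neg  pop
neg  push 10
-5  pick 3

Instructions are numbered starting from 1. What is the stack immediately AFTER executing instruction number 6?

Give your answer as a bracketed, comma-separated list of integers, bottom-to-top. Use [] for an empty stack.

Step 1 ('1'): [1]
Step 2 ('dup'): [1, 1]
Step 3 ('dup'): [1, 1, 1]
Step 4 ('sub'): [1, 0]
Step 5 ('-1'): [1, 0, -1]
Step 6 ('sub'): [1, 1]

Answer: [1, 1]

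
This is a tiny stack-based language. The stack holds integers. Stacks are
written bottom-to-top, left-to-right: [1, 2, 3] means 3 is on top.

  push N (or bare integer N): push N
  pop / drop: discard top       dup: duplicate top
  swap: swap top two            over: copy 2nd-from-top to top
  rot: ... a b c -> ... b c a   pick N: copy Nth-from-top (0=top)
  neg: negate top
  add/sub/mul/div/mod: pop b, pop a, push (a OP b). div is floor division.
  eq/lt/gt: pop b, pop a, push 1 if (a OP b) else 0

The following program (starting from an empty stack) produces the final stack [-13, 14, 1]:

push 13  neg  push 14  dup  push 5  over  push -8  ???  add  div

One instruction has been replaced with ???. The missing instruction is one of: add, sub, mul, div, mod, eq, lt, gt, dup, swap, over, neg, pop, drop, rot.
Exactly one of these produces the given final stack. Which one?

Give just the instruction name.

Answer: add

Derivation:
Stack before ???: [-13, 14, 14, 5, 14, -8]
Stack after ???:  [-13, 14, 14, 5, 6]
The instruction that transforms [-13, 14, 14, 5, 14, -8] -> [-13, 14, 14, 5, 6] is: add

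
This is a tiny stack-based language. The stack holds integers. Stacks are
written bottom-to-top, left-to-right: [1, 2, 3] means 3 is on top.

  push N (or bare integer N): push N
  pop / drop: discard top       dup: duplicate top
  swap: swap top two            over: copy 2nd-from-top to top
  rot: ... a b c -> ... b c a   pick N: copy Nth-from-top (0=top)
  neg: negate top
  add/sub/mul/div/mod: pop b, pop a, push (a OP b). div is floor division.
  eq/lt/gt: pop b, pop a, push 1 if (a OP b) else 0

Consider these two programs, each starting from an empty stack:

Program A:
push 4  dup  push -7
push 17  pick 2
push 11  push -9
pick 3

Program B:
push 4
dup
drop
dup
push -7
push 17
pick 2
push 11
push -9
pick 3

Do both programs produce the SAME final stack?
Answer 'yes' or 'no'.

Answer: yes

Derivation:
Program A trace:
  After 'push 4': [4]
  After 'dup': [4, 4]
  After 'push -7': [4, 4, -7]
  After 'push 17': [4, 4, -7, 17]
  After 'pick 2': [4, 4, -7, 17, 4]
  After 'push 11': [4, 4, -7, 17, 4, 11]
  After 'push -9': [4, 4, -7, 17, 4, 11, -9]
  After 'pick 3': [4, 4, -7, 17, 4, 11, -9, 17]
Program A final stack: [4, 4, -7, 17, 4, 11, -9, 17]

Program B trace:
  After 'push 4': [4]
  After 'dup': [4, 4]
  After 'drop': [4]
  After 'dup': [4, 4]
  After 'push -7': [4, 4, -7]
  After 'push 17': [4, 4, -7, 17]
  After 'pick 2': [4, 4, -7, 17, 4]
  After 'push 11': [4, 4, -7, 17, 4, 11]
  After 'push -9': [4, 4, -7, 17, 4, 11, -9]
  After 'pick 3': [4, 4, -7, 17, 4, 11, -9, 17]
Program B final stack: [4, 4, -7, 17, 4, 11, -9, 17]
Same: yes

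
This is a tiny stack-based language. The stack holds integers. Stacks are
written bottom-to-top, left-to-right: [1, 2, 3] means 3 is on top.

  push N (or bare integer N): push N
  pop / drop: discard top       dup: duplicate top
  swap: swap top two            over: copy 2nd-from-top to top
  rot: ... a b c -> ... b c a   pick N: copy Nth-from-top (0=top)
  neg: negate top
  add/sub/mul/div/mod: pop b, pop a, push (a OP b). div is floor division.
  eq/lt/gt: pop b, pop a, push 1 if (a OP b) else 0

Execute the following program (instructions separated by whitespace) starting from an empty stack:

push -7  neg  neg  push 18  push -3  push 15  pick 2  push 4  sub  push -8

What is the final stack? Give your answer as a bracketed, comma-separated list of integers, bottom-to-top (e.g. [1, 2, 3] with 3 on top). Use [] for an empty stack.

Answer: [-7, 18, -3, 15, 14, -8]

Derivation:
After 'push -7': [-7]
After 'neg': [7]
After 'neg': [-7]
After 'push 18': [-7, 18]
After 'push -3': [-7, 18, -3]
After 'push 15': [-7, 18, -3, 15]
After 'pick 2': [-7, 18, -3, 15, 18]
After 'push 4': [-7, 18, -3, 15, 18, 4]
After 'sub': [-7, 18, -3, 15, 14]
After 'push -8': [-7, 18, -3, 15, 14, -8]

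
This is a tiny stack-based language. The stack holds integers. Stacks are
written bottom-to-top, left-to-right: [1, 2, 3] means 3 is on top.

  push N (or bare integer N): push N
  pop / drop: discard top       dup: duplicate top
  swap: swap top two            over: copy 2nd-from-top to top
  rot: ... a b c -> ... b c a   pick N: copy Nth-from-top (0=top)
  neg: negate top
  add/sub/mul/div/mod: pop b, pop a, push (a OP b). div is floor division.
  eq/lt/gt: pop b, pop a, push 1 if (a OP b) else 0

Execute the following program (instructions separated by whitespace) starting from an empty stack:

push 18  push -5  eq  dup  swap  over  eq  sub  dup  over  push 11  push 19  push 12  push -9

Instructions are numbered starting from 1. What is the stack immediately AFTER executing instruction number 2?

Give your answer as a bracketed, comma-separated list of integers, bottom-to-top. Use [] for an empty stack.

Step 1 ('push 18'): [18]
Step 2 ('push -5'): [18, -5]

Answer: [18, -5]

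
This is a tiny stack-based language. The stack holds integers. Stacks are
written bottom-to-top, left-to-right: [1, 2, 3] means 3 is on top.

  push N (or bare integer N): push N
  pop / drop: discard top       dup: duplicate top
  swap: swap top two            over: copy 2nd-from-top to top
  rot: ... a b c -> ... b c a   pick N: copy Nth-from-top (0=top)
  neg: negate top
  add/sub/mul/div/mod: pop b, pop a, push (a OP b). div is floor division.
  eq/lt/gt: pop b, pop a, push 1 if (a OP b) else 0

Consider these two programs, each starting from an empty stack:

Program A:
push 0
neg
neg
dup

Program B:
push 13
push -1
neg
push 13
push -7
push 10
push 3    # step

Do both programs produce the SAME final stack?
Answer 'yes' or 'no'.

Answer: no

Derivation:
Program A trace:
  After 'push 0': [0]
  After 'neg': [0]
  After 'neg': [0]
  After 'dup': [0, 0]
Program A final stack: [0, 0]

Program B trace:
  After 'push 13': [13]
  After 'push -1': [13, -1]
  After 'neg': [13, 1]
  After 'push 13': [13, 1, 13]
  After 'push -7': [13, 1, 13, -7]
  After 'push 10': [13, 1, 13, -7, 10]
  After 'push 3': [13, 1, 13, -7, 10, 3]
Program B final stack: [13, 1, 13, -7, 10, 3]
Same: no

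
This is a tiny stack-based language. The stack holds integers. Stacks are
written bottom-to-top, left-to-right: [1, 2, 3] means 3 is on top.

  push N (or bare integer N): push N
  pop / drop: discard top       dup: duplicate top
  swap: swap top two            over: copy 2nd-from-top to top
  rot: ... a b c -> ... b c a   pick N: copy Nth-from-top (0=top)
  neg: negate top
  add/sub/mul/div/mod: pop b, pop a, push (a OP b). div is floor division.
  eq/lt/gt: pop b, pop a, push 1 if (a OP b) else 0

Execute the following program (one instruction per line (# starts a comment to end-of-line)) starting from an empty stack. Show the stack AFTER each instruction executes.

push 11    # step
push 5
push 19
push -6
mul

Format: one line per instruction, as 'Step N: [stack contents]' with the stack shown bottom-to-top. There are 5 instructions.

Step 1: [11]
Step 2: [11, 5]
Step 3: [11, 5, 19]
Step 4: [11, 5, 19, -6]
Step 5: [11, 5, -114]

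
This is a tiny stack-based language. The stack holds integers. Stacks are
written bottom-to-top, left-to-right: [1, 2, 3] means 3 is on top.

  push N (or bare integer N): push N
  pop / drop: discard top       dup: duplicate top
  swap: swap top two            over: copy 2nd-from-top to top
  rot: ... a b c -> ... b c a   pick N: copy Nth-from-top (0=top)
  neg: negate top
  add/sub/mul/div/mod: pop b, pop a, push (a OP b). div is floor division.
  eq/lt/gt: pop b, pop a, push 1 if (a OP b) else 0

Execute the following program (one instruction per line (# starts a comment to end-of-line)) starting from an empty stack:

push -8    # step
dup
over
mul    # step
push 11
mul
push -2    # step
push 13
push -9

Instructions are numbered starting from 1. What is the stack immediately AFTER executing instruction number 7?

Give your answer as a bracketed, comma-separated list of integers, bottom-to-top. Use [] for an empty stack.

Answer: [-8, 704, -2]

Derivation:
Step 1 ('push -8'): [-8]
Step 2 ('dup'): [-8, -8]
Step 3 ('over'): [-8, -8, -8]
Step 4 ('mul'): [-8, 64]
Step 5 ('push 11'): [-8, 64, 11]
Step 6 ('mul'): [-8, 704]
Step 7 ('push -2'): [-8, 704, -2]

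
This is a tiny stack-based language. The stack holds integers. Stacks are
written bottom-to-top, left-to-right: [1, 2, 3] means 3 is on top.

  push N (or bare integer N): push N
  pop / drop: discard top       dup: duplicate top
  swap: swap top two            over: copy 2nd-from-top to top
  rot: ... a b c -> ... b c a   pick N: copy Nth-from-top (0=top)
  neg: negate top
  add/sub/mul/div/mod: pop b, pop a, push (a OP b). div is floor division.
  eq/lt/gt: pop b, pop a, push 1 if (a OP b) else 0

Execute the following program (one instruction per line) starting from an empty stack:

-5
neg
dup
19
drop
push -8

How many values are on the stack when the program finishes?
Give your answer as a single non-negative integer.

After 'push -5': stack = [-5] (depth 1)
After 'neg': stack = [5] (depth 1)
After 'dup': stack = [5, 5] (depth 2)
After 'push 19': stack = [5, 5, 19] (depth 3)
After 'drop': stack = [5, 5] (depth 2)
After 'push -8': stack = [5, 5, -8] (depth 3)

Answer: 3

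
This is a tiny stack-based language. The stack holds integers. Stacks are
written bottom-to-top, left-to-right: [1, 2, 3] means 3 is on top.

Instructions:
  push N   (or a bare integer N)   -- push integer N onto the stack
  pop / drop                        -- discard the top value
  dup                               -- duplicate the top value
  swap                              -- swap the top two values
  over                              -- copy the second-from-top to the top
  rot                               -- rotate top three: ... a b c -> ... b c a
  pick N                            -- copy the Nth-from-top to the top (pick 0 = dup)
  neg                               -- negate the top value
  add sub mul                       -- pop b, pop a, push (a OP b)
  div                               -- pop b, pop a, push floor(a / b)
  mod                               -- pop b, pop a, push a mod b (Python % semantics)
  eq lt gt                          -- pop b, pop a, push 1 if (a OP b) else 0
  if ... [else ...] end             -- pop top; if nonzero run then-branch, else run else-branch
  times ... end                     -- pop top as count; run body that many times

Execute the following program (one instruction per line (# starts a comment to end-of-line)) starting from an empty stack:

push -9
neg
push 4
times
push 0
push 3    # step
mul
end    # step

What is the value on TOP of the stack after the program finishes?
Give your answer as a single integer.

Answer: 0

Derivation:
After 'push -9': [-9]
After 'neg': [9]
After 'push 4': [9, 4]
After 'times': [9]
After 'push 0': [9, 0]
After 'push 3': [9, 0, 3]
After 'mul': [9, 0]
After 'push 0': [9, 0, 0]
After 'push 3': [9, 0, 0, 3]
After 'mul': [9, 0, 0]
After 'push 0': [9, 0, 0, 0]
After 'push 3': [9, 0, 0, 0, 3]
After 'mul': [9, 0, 0, 0]
After 'push 0': [9, 0, 0, 0, 0]
After 'push 3': [9, 0, 0, 0, 0, 3]
After 'mul': [9, 0, 0, 0, 0]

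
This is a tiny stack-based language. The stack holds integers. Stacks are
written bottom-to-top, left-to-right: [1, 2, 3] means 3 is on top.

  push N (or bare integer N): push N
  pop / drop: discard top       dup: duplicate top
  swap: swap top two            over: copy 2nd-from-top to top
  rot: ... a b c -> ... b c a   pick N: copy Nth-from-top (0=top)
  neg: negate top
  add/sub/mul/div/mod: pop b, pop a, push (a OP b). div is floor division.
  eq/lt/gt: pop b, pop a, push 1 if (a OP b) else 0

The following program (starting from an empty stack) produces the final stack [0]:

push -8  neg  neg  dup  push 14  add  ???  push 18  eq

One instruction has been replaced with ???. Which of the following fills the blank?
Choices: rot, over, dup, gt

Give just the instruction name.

Answer: gt

Derivation:
Stack before ???: [-8, 6]
Stack after ???:  [0]
Checking each choice:
  rot: stack underflow (need 3, have 2)
  over: produces [-8, 6, 0]
  dup: produces [-8, 6, 0]
  gt: MATCH


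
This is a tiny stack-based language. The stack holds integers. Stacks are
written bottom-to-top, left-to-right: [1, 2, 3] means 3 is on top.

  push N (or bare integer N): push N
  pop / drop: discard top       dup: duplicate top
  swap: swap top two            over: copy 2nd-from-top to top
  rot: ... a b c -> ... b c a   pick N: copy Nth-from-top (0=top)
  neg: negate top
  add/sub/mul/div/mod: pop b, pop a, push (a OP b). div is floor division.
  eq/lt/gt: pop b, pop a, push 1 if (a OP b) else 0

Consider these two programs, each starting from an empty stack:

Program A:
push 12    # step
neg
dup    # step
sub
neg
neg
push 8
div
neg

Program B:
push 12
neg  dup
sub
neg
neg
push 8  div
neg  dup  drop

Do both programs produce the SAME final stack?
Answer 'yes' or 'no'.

Program A trace:
  After 'push 12': [12]
  After 'neg': [-12]
  After 'dup': [-12, -12]
  After 'sub': [0]
  After 'neg': [0]
  After 'neg': [0]
  After 'push 8': [0, 8]
  After 'div': [0]
  After 'neg': [0]
Program A final stack: [0]

Program B trace:
  After 'push 12': [12]
  After 'neg': [-12]
  After 'dup': [-12, -12]
  After 'sub': [0]
  After 'neg': [0]
  After 'neg': [0]
  After 'push 8': [0, 8]
  After 'div': [0]
  After 'neg': [0]
  After 'dup': [0, 0]
  After 'drop': [0]
Program B final stack: [0]
Same: yes

Answer: yes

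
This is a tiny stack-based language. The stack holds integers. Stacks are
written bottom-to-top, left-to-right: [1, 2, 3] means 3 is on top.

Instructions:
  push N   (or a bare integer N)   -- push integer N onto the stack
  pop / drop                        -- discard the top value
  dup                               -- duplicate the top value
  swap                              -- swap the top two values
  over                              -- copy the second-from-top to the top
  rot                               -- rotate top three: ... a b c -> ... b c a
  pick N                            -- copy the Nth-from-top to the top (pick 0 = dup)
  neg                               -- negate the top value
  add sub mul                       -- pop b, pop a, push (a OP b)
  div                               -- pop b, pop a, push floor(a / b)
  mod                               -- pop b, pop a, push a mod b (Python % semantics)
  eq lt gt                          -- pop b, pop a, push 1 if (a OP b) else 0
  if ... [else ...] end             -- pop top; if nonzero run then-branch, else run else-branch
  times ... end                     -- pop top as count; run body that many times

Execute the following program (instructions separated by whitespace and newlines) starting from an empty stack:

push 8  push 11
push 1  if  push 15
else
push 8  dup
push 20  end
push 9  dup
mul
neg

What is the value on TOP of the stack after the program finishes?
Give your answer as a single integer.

After 'push 8': [8]
After 'push 11': [8, 11]
After 'push 1': [8, 11, 1]
After 'if': [8, 11]
After 'push 15': [8, 11, 15]
After 'push 9': [8, 11, 15, 9]
After 'dup': [8, 11, 15, 9, 9]
After 'mul': [8, 11, 15, 81]
After 'neg': [8, 11, 15, -81]

Answer: -81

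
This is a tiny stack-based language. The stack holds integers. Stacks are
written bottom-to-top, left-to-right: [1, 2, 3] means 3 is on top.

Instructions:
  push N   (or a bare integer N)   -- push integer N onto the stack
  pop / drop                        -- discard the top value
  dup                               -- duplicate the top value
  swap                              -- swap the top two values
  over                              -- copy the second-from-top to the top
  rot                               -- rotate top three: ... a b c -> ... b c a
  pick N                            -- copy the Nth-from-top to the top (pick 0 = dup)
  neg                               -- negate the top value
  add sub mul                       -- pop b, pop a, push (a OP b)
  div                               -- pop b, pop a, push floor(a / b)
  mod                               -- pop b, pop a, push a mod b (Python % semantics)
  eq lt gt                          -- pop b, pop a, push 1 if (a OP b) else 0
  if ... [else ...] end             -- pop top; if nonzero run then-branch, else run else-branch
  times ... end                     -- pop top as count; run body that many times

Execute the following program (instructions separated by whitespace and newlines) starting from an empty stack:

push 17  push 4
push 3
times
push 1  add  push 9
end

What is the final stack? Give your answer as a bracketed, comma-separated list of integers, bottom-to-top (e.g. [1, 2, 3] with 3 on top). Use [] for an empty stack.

After 'push 17': [17]
After 'push 4': [17, 4]
After 'push 3': [17, 4, 3]
After 'times': [17, 4]
After 'push 1': [17, 4, 1]
After 'add': [17, 5]
After 'push 9': [17, 5, 9]
After 'push 1': [17, 5, 9, 1]
After 'add': [17, 5, 10]
After 'push 9': [17, 5, 10, 9]
After 'push 1': [17, 5, 10, 9, 1]
After 'add': [17, 5, 10, 10]
After 'push 9': [17, 5, 10, 10, 9]

Answer: [17, 5, 10, 10, 9]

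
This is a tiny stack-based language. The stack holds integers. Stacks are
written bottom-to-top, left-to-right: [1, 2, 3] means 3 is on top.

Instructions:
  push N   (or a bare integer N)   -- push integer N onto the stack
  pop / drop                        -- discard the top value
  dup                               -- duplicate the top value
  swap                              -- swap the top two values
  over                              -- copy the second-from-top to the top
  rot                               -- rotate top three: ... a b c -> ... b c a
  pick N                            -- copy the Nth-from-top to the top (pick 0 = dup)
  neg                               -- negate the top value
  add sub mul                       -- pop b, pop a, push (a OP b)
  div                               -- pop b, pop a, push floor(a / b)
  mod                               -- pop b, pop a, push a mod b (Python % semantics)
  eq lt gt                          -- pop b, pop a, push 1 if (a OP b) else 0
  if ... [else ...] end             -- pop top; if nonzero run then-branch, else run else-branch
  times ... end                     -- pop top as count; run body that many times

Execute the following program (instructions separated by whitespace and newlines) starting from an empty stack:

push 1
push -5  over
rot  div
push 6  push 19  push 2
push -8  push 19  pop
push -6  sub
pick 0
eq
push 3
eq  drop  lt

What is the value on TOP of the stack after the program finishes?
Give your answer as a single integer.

Answer: 0

Derivation:
After 'push 1': [1]
After 'push -5': [1, -5]
After 'over': [1, -5, 1]
After 'rot': [-5, 1, 1]
After 'div': [-5, 1]
After 'push 6': [-5, 1, 6]
After 'push 19': [-5, 1, 6, 19]
After 'push 2': [-5, 1, 6, 19, 2]
After 'push -8': [-5, 1, 6, 19, 2, -8]
After 'push 19': [-5, 1, 6, 19, 2, -8, 19]
After 'pop': [-5, 1, 6, 19, 2, -8]
After 'push -6': [-5, 1, 6, 19, 2, -8, -6]
After 'sub': [-5, 1, 6, 19, 2, -2]
After 'pick 0': [-5, 1, 6, 19, 2, -2, -2]
After 'eq': [-5, 1, 6, 19, 2, 1]
After 'push 3': [-5, 1, 6, 19, 2, 1, 3]
After 'eq': [-5, 1, 6, 19, 2, 0]
After 'drop': [-5, 1, 6, 19, 2]
After 'lt': [-5, 1, 6, 0]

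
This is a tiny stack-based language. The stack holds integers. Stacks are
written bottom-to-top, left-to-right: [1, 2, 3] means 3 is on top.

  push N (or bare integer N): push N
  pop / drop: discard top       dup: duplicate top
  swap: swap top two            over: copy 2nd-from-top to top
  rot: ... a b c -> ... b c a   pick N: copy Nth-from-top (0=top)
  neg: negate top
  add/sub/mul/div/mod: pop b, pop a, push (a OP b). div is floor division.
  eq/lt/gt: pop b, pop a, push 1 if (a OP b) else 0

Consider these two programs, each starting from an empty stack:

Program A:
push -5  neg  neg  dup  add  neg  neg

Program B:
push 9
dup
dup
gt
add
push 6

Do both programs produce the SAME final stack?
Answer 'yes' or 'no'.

Answer: no

Derivation:
Program A trace:
  After 'push -5': [-5]
  After 'neg': [5]
  After 'neg': [-5]
  After 'dup': [-5, -5]
  After 'add': [-10]
  After 'neg': [10]
  After 'neg': [-10]
Program A final stack: [-10]

Program B trace:
  After 'push 9': [9]
  After 'dup': [9, 9]
  After 'dup': [9, 9, 9]
  After 'gt': [9, 0]
  After 'add': [9]
  After 'push 6': [9, 6]
Program B final stack: [9, 6]
Same: no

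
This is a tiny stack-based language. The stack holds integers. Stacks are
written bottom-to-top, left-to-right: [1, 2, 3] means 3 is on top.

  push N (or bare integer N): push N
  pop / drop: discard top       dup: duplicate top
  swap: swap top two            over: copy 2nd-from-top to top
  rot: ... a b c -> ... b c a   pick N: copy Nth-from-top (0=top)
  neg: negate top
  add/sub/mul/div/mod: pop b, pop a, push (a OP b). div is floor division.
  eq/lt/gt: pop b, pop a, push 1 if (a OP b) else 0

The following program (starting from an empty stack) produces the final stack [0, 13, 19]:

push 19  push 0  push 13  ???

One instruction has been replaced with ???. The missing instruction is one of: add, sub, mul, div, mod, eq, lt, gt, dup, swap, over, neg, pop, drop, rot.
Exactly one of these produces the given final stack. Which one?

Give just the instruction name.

Stack before ???: [19, 0, 13]
Stack after ???:  [0, 13, 19]
The instruction that transforms [19, 0, 13] -> [0, 13, 19] is: rot

Answer: rot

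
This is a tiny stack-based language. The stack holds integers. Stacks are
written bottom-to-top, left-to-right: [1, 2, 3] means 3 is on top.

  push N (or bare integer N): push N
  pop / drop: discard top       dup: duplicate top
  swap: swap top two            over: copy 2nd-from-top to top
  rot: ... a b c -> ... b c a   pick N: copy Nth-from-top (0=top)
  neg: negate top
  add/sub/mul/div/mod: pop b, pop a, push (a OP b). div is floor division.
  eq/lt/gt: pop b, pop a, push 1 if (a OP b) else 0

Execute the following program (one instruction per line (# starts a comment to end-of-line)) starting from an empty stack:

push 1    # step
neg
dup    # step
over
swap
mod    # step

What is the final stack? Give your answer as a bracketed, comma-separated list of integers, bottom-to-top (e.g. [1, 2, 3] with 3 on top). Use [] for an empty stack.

After 'push 1': [1]
After 'neg': [-1]
After 'dup': [-1, -1]
After 'over': [-1, -1, -1]
After 'swap': [-1, -1, -1]
After 'mod': [-1, 0]

Answer: [-1, 0]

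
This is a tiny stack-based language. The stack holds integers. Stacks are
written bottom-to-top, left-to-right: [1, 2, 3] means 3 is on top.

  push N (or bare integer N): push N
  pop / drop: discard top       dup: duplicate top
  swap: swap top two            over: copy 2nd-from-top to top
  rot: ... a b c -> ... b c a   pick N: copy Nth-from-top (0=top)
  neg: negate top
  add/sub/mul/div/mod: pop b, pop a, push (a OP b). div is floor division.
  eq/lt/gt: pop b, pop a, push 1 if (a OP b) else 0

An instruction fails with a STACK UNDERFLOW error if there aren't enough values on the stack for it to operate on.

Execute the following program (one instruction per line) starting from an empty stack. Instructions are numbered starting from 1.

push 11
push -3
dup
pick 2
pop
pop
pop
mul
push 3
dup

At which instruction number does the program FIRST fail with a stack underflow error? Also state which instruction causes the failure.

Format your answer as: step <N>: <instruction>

Answer: step 8: mul

Derivation:
Step 1 ('push 11'): stack = [11], depth = 1
Step 2 ('push -3'): stack = [11, -3], depth = 2
Step 3 ('dup'): stack = [11, -3, -3], depth = 3
Step 4 ('pick 2'): stack = [11, -3, -3, 11], depth = 4
Step 5 ('pop'): stack = [11, -3, -3], depth = 3
Step 6 ('pop'): stack = [11, -3], depth = 2
Step 7 ('pop'): stack = [11], depth = 1
Step 8 ('mul'): needs 2 value(s) but depth is 1 — STACK UNDERFLOW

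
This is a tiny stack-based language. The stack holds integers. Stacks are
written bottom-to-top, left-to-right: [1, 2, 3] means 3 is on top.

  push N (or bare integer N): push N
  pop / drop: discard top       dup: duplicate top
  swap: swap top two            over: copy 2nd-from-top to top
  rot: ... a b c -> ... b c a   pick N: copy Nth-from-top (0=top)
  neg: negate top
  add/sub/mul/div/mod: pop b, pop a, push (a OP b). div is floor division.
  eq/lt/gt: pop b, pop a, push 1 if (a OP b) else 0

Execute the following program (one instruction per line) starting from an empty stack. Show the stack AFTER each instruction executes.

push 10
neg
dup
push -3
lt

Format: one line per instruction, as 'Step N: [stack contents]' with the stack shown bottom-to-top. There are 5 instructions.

Step 1: [10]
Step 2: [-10]
Step 3: [-10, -10]
Step 4: [-10, -10, -3]
Step 5: [-10, 1]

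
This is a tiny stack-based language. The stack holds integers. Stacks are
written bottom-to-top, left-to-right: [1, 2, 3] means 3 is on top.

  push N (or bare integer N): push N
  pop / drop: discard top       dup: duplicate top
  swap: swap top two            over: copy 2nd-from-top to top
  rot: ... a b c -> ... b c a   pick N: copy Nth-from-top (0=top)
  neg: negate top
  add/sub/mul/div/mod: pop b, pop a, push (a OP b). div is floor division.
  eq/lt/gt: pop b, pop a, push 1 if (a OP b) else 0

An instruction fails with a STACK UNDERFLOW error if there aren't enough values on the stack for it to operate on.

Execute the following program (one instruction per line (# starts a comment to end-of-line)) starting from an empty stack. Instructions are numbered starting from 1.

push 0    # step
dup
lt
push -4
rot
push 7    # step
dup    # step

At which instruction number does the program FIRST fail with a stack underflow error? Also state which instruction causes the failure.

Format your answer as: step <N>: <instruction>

Answer: step 5: rot

Derivation:
Step 1 ('push 0'): stack = [0], depth = 1
Step 2 ('dup'): stack = [0, 0], depth = 2
Step 3 ('lt'): stack = [0], depth = 1
Step 4 ('push -4'): stack = [0, -4], depth = 2
Step 5 ('rot'): needs 3 value(s) but depth is 2 — STACK UNDERFLOW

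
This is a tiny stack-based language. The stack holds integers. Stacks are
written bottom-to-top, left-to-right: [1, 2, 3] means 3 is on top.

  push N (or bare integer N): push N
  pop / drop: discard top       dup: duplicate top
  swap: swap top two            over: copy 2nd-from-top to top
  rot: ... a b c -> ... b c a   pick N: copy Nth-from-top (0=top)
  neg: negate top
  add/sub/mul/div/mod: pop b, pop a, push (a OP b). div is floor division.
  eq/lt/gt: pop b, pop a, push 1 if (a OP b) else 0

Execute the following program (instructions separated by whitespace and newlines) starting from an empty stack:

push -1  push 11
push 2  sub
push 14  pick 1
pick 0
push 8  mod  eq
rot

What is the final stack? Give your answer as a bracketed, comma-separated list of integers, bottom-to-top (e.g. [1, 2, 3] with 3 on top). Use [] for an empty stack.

Answer: [-1, 14, 0, 9]

Derivation:
After 'push -1': [-1]
After 'push 11': [-1, 11]
After 'push 2': [-1, 11, 2]
After 'sub': [-1, 9]
After 'push 14': [-1, 9, 14]
After 'pick 1': [-1, 9, 14, 9]
After 'pick 0': [-1, 9, 14, 9, 9]
After 'push 8': [-1, 9, 14, 9, 9, 8]
After 'mod': [-1, 9, 14, 9, 1]
After 'eq': [-1, 9, 14, 0]
After 'rot': [-1, 14, 0, 9]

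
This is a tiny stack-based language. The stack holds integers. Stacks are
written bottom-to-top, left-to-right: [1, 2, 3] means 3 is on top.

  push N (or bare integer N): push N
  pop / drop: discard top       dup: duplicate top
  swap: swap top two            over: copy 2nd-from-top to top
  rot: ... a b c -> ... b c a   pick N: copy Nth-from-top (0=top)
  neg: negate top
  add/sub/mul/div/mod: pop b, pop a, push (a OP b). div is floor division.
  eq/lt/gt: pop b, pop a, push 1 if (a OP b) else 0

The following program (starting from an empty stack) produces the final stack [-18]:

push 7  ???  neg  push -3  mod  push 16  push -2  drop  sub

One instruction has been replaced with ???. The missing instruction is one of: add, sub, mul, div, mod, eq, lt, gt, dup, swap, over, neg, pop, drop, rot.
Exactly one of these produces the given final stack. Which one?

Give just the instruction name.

Answer: neg

Derivation:
Stack before ???: [7]
Stack after ???:  [-7]
The instruction that transforms [7] -> [-7] is: neg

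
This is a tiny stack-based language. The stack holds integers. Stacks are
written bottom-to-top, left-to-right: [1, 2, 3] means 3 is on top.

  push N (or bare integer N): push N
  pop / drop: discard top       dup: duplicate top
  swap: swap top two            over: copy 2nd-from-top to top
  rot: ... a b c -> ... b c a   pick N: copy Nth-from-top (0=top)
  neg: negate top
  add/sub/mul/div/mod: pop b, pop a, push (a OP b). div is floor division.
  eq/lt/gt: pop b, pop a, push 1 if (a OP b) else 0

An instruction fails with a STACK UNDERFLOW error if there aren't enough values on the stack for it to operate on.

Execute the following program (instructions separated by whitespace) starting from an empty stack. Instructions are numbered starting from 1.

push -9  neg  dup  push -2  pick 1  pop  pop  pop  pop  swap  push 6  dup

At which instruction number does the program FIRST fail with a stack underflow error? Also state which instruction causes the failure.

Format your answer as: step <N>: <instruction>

Step 1 ('push -9'): stack = [-9], depth = 1
Step 2 ('neg'): stack = [9], depth = 1
Step 3 ('dup'): stack = [9, 9], depth = 2
Step 4 ('push -2'): stack = [9, 9, -2], depth = 3
Step 5 ('pick 1'): stack = [9, 9, -2, 9], depth = 4
Step 6 ('pop'): stack = [9, 9, -2], depth = 3
Step 7 ('pop'): stack = [9, 9], depth = 2
Step 8 ('pop'): stack = [9], depth = 1
Step 9 ('pop'): stack = [], depth = 0
Step 10 ('swap'): needs 2 value(s) but depth is 0 — STACK UNDERFLOW

Answer: step 10: swap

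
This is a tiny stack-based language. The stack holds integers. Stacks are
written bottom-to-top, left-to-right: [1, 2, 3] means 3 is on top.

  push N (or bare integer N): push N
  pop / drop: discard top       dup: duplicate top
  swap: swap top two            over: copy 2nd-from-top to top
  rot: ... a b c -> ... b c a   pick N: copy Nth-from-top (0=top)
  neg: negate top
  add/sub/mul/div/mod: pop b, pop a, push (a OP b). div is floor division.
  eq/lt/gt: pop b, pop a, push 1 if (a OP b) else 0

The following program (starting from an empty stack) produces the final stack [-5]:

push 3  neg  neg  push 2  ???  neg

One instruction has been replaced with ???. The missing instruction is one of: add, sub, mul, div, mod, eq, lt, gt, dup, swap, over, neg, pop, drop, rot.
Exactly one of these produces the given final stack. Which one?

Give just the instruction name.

Stack before ???: [3, 2]
Stack after ???:  [5]
The instruction that transforms [3, 2] -> [5] is: add

Answer: add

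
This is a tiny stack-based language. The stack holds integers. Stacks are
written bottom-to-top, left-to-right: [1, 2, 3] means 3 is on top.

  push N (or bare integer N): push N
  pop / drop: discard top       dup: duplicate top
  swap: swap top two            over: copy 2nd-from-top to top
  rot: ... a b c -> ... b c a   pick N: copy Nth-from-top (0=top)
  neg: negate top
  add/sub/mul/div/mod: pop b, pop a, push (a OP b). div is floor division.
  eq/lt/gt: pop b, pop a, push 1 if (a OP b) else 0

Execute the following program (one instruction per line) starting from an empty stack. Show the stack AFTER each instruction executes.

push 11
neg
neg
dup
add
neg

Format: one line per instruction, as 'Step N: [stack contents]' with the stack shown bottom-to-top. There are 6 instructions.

Step 1: [11]
Step 2: [-11]
Step 3: [11]
Step 4: [11, 11]
Step 5: [22]
Step 6: [-22]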